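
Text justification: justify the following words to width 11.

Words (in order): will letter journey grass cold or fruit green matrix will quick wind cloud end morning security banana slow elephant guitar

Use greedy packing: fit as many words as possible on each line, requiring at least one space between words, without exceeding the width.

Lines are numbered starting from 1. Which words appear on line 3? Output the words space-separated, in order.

Answer: grass cold

Derivation:
Line 1: ['will', 'letter'] (min_width=11, slack=0)
Line 2: ['journey'] (min_width=7, slack=4)
Line 3: ['grass', 'cold'] (min_width=10, slack=1)
Line 4: ['or', 'fruit'] (min_width=8, slack=3)
Line 5: ['green'] (min_width=5, slack=6)
Line 6: ['matrix', 'will'] (min_width=11, slack=0)
Line 7: ['quick', 'wind'] (min_width=10, slack=1)
Line 8: ['cloud', 'end'] (min_width=9, slack=2)
Line 9: ['morning'] (min_width=7, slack=4)
Line 10: ['security'] (min_width=8, slack=3)
Line 11: ['banana', 'slow'] (min_width=11, slack=0)
Line 12: ['elephant'] (min_width=8, slack=3)
Line 13: ['guitar'] (min_width=6, slack=5)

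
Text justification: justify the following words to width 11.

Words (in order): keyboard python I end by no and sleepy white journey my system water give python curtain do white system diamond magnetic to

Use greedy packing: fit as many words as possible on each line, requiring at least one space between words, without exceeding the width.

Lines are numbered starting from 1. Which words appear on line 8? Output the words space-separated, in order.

Line 1: ['keyboard'] (min_width=8, slack=3)
Line 2: ['python', 'I'] (min_width=8, slack=3)
Line 3: ['end', 'by', 'no'] (min_width=9, slack=2)
Line 4: ['and', 'sleepy'] (min_width=10, slack=1)
Line 5: ['white'] (min_width=5, slack=6)
Line 6: ['journey', 'my'] (min_width=10, slack=1)
Line 7: ['system'] (min_width=6, slack=5)
Line 8: ['water', 'give'] (min_width=10, slack=1)
Line 9: ['python'] (min_width=6, slack=5)
Line 10: ['curtain', 'do'] (min_width=10, slack=1)
Line 11: ['white'] (min_width=5, slack=6)
Line 12: ['system'] (min_width=6, slack=5)
Line 13: ['diamond'] (min_width=7, slack=4)
Line 14: ['magnetic', 'to'] (min_width=11, slack=0)

Answer: water give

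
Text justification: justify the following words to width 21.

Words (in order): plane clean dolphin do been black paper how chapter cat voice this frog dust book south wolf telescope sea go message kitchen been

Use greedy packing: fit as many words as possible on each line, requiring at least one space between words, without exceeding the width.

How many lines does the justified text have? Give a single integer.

Answer: 7

Derivation:
Line 1: ['plane', 'clean', 'dolphin'] (min_width=19, slack=2)
Line 2: ['do', 'been', 'black', 'paper'] (min_width=19, slack=2)
Line 3: ['how', 'chapter', 'cat', 'voice'] (min_width=21, slack=0)
Line 4: ['this', 'frog', 'dust', 'book'] (min_width=19, slack=2)
Line 5: ['south', 'wolf', 'telescope'] (min_width=20, slack=1)
Line 6: ['sea', 'go', 'message'] (min_width=14, slack=7)
Line 7: ['kitchen', 'been'] (min_width=12, slack=9)
Total lines: 7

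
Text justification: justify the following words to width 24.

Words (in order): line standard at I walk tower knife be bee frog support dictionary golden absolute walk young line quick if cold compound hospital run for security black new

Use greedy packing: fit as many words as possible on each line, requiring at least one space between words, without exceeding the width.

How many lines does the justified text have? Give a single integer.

Line 1: ['line', 'standard', 'at', 'I', 'walk'] (min_width=23, slack=1)
Line 2: ['tower', 'knife', 'be', 'bee', 'frog'] (min_width=23, slack=1)
Line 3: ['support', 'dictionary'] (min_width=18, slack=6)
Line 4: ['golden', 'absolute', 'walk'] (min_width=20, slack=4)
Line 5: ['young', 'line', 'quick', 'if', 'cold'] (min_width=24, slack=0)
Line 6: ['compound', 'hospital', 'run'] (min_width=21, slack=3)
Line 7: ['for', 'security', 'black', 'new'] (min_width=22, slack=2)
Total lines: 7

Answer: 7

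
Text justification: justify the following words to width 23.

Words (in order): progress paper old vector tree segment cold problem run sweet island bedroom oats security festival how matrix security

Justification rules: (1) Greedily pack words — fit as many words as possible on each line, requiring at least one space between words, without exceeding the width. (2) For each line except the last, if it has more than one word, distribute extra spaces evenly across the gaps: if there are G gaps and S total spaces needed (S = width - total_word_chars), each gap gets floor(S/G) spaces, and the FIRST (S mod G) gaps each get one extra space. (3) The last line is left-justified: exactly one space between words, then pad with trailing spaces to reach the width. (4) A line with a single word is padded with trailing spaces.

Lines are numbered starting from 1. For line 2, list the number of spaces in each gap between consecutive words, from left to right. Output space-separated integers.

Line 1: ['progress', 'paper', 'old'] (min_width=18, slack=5)
Line 2: ['vector', 'tree', 'segment'] (min_width=19, slack=4)
Line 3: ['cold', 'problem', 'run', 'sweet'] (min_width=22, slack=1)
Line 4: ['island', 'bedroom', 'oats'] (min_width=19, slack=4)
Line 5: ['security', 'festival', 'how'] (min_width=21, slack=2)
Line 6: ['matrix', 'security'] (min_width=15, slack=8)

Answer: 3 3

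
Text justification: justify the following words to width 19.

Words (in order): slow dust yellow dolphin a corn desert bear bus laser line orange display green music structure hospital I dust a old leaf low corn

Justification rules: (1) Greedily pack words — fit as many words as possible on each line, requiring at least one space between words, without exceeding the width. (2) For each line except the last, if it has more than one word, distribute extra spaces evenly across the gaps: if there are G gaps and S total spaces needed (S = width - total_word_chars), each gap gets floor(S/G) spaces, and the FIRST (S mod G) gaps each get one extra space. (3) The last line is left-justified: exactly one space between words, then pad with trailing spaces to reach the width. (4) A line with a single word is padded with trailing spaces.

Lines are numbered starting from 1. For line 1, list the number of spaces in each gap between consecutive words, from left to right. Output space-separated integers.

Answer: 3 2

Derivation:
Line 1: ['slow', 'dust', 'yellow'] (min_width=16, slack=3)
Line 2: ['dolphin', 'a', 'corn'] (min_width=14, slack=5)
Line 3: ['desert', 'bear', 'bus'] (min_width=15, slack=4)
Line 4: ['laser', 'line', 'orange'] (min_width=17, slack=2)
Line 5: ['display', 'green', 'music'] (min_width=19, slack=0)
Line 6: ['structure', 'hospital'] (min_width=18, slack=1)
Line 7: ['I', 'dust', 'a', 'old', 'leaf'] (min_width=17, slack=2)
Line 8: ['low', 'corn'] (min_width=8, slack=11)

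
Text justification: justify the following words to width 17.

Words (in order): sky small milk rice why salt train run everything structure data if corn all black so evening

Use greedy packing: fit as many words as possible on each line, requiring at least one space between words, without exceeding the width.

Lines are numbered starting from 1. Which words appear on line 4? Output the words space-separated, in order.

Line 1: ['sky', 'small', 'milk'] (min_width=14, slack=3)
Line 2: ['rice', 'why', 'salt'] (min_width=13, slack=4)
Line 3: ['train', 'run'] (min_width=9, slack=8)
Line 4: ['everything'] (min_width=10, slack=7)
Line 5: ['structure', 'data', 'if'] (min_width=17, slack=0)
Line 6: ['corn', 'all', 'black', 'so'] (min_width=17, slack=0)
Line 7: ['evening'] (min_width=7, slack=10)

Answer: everything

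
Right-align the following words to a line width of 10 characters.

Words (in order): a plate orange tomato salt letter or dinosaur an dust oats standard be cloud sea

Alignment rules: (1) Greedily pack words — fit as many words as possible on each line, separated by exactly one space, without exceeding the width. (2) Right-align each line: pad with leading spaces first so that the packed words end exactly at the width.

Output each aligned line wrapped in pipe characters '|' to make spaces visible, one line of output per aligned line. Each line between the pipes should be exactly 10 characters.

Answer: |   a plate|
|    orange|
|    tomato|
|      salt|
| letter or|
|  dinosaur|
|   an dust|
|      oats|
|  standard|
|  be cloud|
|       sea|

Derivation:
Line 1: ['a', 'plate'] (min_width=7, slack=3)
Line 2: ['orange'] (min_width=6, slack=4)
Line 3: ['tomato'] (min_width=6, slack=4)
Line 4: ['salt'] (min_width=4, slack=6)
Line 5: ['letter', 'or'] (min_width=9, slack=1)
Line 6: ['dinosaur'] (min_width=8, slack=2)
Line 7: ['an', 'dust'] (min_width=7, slack=3)
Line 8: ['oats'] (min_width=4, slack=6)
Line 9: ['standard'] (min_width=8, slack=2)
Line 10: ['be', 'cloud'] (min_width=8, slack=2)
Line 11: ['sea'] (min_width=3, slack=7)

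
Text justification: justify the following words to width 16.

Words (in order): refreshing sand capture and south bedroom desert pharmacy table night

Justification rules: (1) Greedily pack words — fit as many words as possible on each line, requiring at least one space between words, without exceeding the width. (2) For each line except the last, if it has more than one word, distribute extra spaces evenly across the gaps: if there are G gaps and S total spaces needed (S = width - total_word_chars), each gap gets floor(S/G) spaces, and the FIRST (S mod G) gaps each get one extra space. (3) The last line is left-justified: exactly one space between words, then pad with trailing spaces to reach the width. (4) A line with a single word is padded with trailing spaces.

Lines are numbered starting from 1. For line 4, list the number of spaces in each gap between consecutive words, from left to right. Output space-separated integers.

Line 1: ['refreshing', 'sand'] (min_width=15, slack=1)
Line 2: ['capture', 'and'] (min_width=11, slack=5)
Line 3: ['south', 'bedroom'] (min_width=13, slack=3)
Line 4: ['desert', 'pharmacy'] (min_width=15, slack=1)
Line 5: ['table', 'night'] (min_width=11, slack=5)

Answer: 2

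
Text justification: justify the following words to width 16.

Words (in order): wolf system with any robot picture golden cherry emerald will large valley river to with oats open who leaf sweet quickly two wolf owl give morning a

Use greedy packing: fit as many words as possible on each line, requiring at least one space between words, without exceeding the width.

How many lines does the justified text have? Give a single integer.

Line 1: ['wolf', 'system', 'with'] (min_width=16, slack=0)
Line 2: ['any', 'robot'] (min_width=9, slack=7)
Line 3: ['picture', 'golden'] (min_width=14, slack=2)
Line 4: ['cherry', 'emerald'] (min_width=14, slack=2)
Line 5: ['will', 'large'] (min_width=10, slack=6)
Line 6: ['valley', 'river', 'to'] (min_width=15, slack=1)
Line 7: ['with', 'oats', 'open'] (min_width=14, slack=2)
Line 8: ['who', 'leaf', 'sweet'] (min_width=14, slack=2)
Line 9: ['quickly', 'two', 'wolf'] (min_width=16, slack=0)
Line 10: ['owl', 'give', 'morning'] (min_width=16, slack=0)
Line 11: ['a'] (min_width=1, slack=15)
Total lines: 11

Answer: 11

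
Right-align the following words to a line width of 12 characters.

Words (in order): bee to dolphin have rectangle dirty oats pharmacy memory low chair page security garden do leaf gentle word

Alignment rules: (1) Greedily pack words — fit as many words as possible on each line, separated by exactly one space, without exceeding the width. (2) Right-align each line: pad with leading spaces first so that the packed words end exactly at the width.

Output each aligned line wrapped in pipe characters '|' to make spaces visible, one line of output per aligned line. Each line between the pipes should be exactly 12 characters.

Answer: |      bee to|
|dolphin have|
|   rectangle|
|  dirty oats|
|    pharmacy|
|  memory low|
|  chair page|
|    security|
|   garden do|
| leaf gentle|
|        word|

Derivation:
Line 1: ['bee', 'to'] (min_width=6, slack=6)
Line 2: ['dolphin', 'have'] (min_width=12, slack=0)
Line 3: ['rectangle'] (min_width=9, slack=3)
Line 4: ['dirty', 'oats'] (min_width=10, slack=2)
Line 5: ['pharmacy'] (min_width=8, slack=4)
Line 6: ['memory', 'low'] (min_width=10, slack=2)
Line 7: ['chair', 'page'] (min_width=10, slack=2)
Line 8: ['security'] (min_width=8, slack=4)
Line 9: ['garden', 'do'] (min_width=9, slack=3)
Line 10: ['leaf', 'gentle'] (min_width=11, slack=1)
Line 11: ['word'] (min_width=4, slack=8)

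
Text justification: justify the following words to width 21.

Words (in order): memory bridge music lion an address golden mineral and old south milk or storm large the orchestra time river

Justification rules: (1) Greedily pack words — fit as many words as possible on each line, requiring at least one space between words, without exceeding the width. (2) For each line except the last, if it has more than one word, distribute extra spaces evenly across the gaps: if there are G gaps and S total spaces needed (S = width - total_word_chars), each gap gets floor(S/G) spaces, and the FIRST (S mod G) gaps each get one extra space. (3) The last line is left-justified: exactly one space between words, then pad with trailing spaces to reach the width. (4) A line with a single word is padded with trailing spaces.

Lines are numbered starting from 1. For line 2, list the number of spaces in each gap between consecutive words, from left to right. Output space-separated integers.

Line 1: ['memory', 'bridge', 'music'] (min_width=19, slack=2)
Line 2: ['lion', 'an', 'address'] (min_width=15, slack=6)
Line 3: ['golden', 'mineral', 'and'] (min_width=18, slack=3)
Line 4: ['old', 'south', 'milk', 'or'] (min_width=17, slack=4)
Line 5: ['storm', 'large', 'the'] (min_width=15, slack=6)
Line 6: ['orchestra', 'time', 'river'] (min_width=20, slack=1)

Answer: 4 4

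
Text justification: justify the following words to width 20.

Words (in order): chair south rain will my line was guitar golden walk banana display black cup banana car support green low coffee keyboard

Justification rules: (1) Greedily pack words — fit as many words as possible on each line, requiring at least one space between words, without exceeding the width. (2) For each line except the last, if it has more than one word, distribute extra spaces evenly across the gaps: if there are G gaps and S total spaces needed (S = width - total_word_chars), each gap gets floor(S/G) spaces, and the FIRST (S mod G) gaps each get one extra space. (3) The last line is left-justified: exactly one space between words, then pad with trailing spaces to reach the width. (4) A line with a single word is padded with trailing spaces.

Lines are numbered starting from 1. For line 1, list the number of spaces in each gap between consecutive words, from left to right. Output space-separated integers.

Answer: 3 3

Derivation:
Line 1: ['chair', 'south', 'rain'] (min_width=16, slack=4)
Line 2: ['will', 'my', 'line', 'was'] (min_width=16, slack=4)
Line 3: ['guitar', 'golden', 'walk'] (min_width=18, slack=2)
Line 4: ['banana', 'display', 'black'] (min_width=20, slack=0)
Line 5: ['cup', 'banana', 'car'] (min_width=14, slack=6)
Line 6: ['support', 'green', 'low'] (min_width=17, slack=3)
Line 7: ['coffee', 'keyboard'] (min_width=15, slack=5)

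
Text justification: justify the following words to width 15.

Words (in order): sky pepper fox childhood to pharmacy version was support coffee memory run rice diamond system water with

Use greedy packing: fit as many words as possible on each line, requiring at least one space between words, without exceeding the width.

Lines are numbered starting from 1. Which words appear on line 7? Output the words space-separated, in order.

Answer: diamond system

Derivation:
Line 1: ['sky', 'pepper', 'fox'] (min_width=14, slack=1)
Line 2: ['childhood', 'to'] (min_width=12, slack=3)
Line 3: ['pharmacy'] (min_width=8, slack=7)
Line 4: ['version', 'was'] (min_width=11, slack=4)
Line 5: ['support', 'coffee'] (min_width=14, slack=1)
Line 6: ['memory', 'run', 'rice'] (min_width=15, slack=0)
Line 7: ['diamond', 'system'] (min_width=14, slack=1)
Line 8: ['water', 'with'] (min_width=10, slack=5)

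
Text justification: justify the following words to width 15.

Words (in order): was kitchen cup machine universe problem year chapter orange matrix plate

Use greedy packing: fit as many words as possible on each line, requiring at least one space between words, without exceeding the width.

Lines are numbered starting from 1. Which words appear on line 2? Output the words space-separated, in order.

Answer: machine

Derivation:
Line 1: ['was', 'kitchen', 'cup'] (min_width=15, slack=0)
Line 2: ['machine'] (min_width=7, slack=8)
Line 3: ['universe'] (min_width=8, slack=7)
Line 4: ['problem', 'year'] (min_width=12, slack=3)
Line 5: ['chapter', 'orange'] (min_width=14, slack=1)
Line 6: ['matrix', 'plate'] (min_width=12, slack=3)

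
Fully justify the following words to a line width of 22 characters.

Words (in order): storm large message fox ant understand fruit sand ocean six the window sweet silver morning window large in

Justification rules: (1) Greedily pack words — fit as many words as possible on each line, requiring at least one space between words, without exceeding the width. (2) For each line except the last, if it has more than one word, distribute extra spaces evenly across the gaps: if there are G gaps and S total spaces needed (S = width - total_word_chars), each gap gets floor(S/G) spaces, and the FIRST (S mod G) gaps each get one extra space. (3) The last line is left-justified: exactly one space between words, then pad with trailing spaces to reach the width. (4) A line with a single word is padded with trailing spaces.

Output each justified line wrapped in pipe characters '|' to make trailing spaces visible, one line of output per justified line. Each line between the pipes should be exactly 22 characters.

Line 1: ['storm', 'large', 'message'] (min_width=19, slack=3)
Line 2: ['fox', 'ant', 'understand'] (min_width=18, slack=4)
Line 3: ['fruit', 'sand', 'ocean', 'six'] (min_width=20, slack=2)
Line 4: ['the', 'window', 'sweet'] (min_width=16, slack=6)
Line 5: ['silver', 'morning', 'window'] (min_width=21, slack=1)
Line 6: ['large', 'in'] (min_width=8, slack=14)

Answer: |storm   large  message|
|fox   ant   understand|
|fruit  sand  ocean six|
|the    window    sweet|
|silver  morning window|
|large in              |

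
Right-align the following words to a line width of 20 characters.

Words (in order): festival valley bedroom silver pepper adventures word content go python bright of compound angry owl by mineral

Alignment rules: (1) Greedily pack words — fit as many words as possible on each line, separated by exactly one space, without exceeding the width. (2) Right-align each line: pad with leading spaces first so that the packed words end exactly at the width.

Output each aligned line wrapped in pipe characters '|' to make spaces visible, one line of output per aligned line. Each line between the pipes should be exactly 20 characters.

Line 1: ['festival', 'valley'] (min_width=15, slack=5)
Line 2: ['bedroom', 'silver'] (min_width=14, slack=6)
Line 3: ['pepper', 'adventures'] (min_width=17, slack=3)
Line 4: ['word', 'content', 'go'] (min_width=15, slack=5)
Line 5: ['python', 'bright', 'of'] (min_width=16, slack=4)
Line 6: ['compound', 'angry', 'owl'] (min_width=18, slack=2)
Line 7: ['by', 'mineral'] (min_width=10, slack=10)

Answer: |     festival valley|
|      bedroom silver|
|   pepper adventures|
|     word content go|
|    python bright of|
|  compound angry owl|
|          by mineral|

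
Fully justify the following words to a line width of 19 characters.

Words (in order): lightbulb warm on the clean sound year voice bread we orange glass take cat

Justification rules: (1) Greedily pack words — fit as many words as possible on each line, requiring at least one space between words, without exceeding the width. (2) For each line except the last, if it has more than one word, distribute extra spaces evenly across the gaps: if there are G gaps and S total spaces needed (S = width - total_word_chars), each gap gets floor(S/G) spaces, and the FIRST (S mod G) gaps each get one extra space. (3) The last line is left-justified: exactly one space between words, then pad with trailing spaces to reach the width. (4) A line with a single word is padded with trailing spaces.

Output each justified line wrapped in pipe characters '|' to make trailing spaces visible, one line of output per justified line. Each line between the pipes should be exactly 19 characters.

Answer: |lightbulb  warm  on|
|the   clean   sound|
|year voice bread we|
|orange  glass  take|
|cat                |

Derivation:
Line 1: ['lightbulb', 'warm', 'on'] (min_width=17, slack=2)
Line 2: ['the', 'clean', 'sound'] (min_width=15, slack=4)
Line 3: ['year', 'voice', 'bread', 'we'] (min_width=19, slack=0)
Line 4: ['orange', 'glass', 'take'] (min_width=17, slack=2)
Line 5: ['cat'] (min_width=3, slack=16)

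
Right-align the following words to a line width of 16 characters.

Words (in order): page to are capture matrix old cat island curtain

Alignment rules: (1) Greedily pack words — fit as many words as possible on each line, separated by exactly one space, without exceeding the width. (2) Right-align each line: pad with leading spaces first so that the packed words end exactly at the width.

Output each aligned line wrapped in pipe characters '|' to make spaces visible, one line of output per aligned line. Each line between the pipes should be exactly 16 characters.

Line 1: ['page', 'to', 'are'] (min_width=11, slack=5)
Line 2: ['capture', 'matrix'] (min_width=14, slack=2)
Line 3: ['old', 'cat', 'island'] (min_width=14, slack=2)
Line 4: ['curtain'] (min_width=7, slack=9)

Answer: |     page to are|
|  capture matrix|
|  old cat island|
|         curtain|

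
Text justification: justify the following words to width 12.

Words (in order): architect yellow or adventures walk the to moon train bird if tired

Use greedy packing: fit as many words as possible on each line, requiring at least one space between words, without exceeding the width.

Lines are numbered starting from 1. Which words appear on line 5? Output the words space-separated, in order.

Answer: moon train

Derivation:
Line 1: ['architect'] (min_width=9, slack=3)
Line 2: ['yellow', 'or'] (min_width=9, slack=3)
Line 3: ['adventures'] (min_width=10, slack=2)
Line 4: ['walk', 'the', 'to'] (min_width=11, slack=1)
Line 5: ['moon', 'train'] (min_width=10, slack=2)
Line 6: ['bird', 'if'] (min_width=7, slack=5)
Line 7: ['tired'] (min_width=5, slack=7)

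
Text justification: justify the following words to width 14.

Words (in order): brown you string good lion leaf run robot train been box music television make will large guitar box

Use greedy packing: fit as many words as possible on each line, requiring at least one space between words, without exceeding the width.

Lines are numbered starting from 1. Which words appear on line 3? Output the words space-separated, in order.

Line 1: ['brown', 'you'] (min_width=9, slack=5)
Line 2: ['string', 'good'] (min_width=11, slack=3)
Line 3: ['lion', 'leaf', 'run'] (min_width=13, slack=1)
Line 4: ['robot', 'train'] (min_width=11, slack=3)
Line 5: ['been', 'box', 'music'] (min_width=14, slack=0)
Line 6: ['television'] (min_width=10, slack=4)
Line 7: ['make', 'will'] (min_width=9, slack=5)
Line 8: ['large', 'guitar'] (min_width=12, slack=2)
Line 9: ['box'] (min_width=3, slack=11)

Answer: lion leaf run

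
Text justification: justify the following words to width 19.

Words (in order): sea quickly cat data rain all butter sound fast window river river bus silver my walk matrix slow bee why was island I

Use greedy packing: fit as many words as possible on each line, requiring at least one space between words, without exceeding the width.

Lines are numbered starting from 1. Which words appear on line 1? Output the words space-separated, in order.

Answer: sea quickly cat

Derivation:
Line 1: ['sea', 'quickly', 'cat'] (min_width=15, slack=4)
Line 2: ['data', 'rain', 'all'] (min_width=13, slack=6)
Line 3: ['butter', 'sound', 'fast'] (min_width=17, slack=2)
Line 4: ['window', 'river', 'river'] (min_width=18, slack=1)
Line 5: ['bus', 'silver', 'my', 'walk'] (min_width=18, slack=1)
Line 6: ['matrix', 'slow', 'bee', 'why'] (min_width=19, slack=0)
Line 7: ['was', 'island', 'I'] (min_width=12, slack=7)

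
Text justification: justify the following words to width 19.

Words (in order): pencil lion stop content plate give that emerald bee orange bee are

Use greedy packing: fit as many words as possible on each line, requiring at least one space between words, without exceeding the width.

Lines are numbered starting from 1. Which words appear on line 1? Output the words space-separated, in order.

Line 1: ['pencil', 'lion', 'stop'] (min_width=16, slack=3)
Line 2: ['content', 'plate', 'give'] (min_width=18, slack=1)
Line 3: ['that', 'emerald', 'bee'] (min_width=16, slack=3)
Line 4: ['orange', 'bee', 'are'] (min_width=14, slack=5)

Answer: pencil lion stop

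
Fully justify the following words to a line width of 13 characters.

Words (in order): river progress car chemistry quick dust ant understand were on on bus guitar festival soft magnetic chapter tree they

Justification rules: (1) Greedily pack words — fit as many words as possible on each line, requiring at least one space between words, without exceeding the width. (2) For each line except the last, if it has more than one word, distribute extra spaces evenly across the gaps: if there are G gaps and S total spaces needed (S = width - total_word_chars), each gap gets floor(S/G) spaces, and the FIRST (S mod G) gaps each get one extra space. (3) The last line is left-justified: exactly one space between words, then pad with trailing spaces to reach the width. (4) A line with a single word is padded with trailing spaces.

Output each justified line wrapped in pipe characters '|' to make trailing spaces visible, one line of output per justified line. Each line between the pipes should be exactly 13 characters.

Answer: |river        |
|progress  car|
|chemistry    |
|quick    dust|
|ant          |
|understand   |
|were   on  on|
|bus    guitar|
|festival soft|
|magnetic     |
|chapter  tree|
|they         |

Derivation:
Line 1: ['river'] (min_width=5, slack=8)
Line 2: ['progress', 'car'] (min_width=12, slack=1)
Line 3: ['chemistry'] (min_width=9, slack=4)
Line 4: ['quick', 'dust'] (min_width=10, slack=3)
Line 5: ['ant'] (min_width=3, slack=10)
Line 6: ['understand'] (min_width=10, slack=3)
Line 7: ['were', 'on', 'on'] (min_width=10, slack=3)
Line 8: ['bus', 'guitar'] (min_width=10, slack=3)
Line 9: ['festival', 'soft'] (min_width=13, slack=0)
Line 10: ['magnetic'] (min_width=8, slack=5)
Line 11: ['chapter', 'tree'] (min_width=12, slack=1)
Line 12: ['they'] (min_width=4, slack=9)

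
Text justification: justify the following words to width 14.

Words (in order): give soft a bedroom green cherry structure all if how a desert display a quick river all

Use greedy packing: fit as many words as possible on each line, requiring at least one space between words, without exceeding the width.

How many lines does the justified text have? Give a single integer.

Answer: 8

Derivation:
Line 1: ['give', 'soft', 'a'] (min_width=11, slack=3)
Line 2: ['bedroom', 'green'] (min_width=13, slack=1)
Line 3: ['cherry'] (min_width=6, slack=8)
Line 4: ['structure', 'all'] (min_width=13, slack=1)
Line 5: ['if', 'how', 'a'] (min_width=8, slack=6)
Line 6: ['desert', 'display'] (min_width=14, slack=0)
Line 7: ['a', 'quick', 'river'] (min_width=13, slack=1)
Line 8: ['all'] (min_width=3, slack=11)
Total lines: 8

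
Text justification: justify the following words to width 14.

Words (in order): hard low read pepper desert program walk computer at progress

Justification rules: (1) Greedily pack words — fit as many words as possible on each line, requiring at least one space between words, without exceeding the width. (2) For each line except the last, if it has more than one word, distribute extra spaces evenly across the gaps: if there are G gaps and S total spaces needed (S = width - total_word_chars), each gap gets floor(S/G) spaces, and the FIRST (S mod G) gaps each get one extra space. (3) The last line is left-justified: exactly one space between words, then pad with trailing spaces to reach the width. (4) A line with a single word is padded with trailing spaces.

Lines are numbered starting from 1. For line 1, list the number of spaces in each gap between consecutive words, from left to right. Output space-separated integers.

Answer: 2 1

Derivation:
Line 1: ['hard', 'low', 'read'] (min_width=13, slack=1)
Line 2: ['pepper', 'desert'] (min_width=13, slack=1)
Line 3: ['program', 'walk'] (min_width=12, slack=2)
Line 4: ['computer', 'at'] (min_width=11, slack=3)
Line 5: ['progress'] (min_width=8, slack=6)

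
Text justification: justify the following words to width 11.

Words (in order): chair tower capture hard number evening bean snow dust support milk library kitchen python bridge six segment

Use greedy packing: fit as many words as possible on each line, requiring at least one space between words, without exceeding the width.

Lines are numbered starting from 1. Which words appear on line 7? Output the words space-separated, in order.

Answer: support

Derivation:
Line 1: ['chair', 'tower'] (min_width=11, slack=0)
Line 2: ['capture'] (min_width=7, slack=4)
Line 3: ['hard', 'number'] (min_width=11, slack=0)
Line 4: ['evening'] (min_width=7, slack=4)
Line 5: ['bean', 'snow'] (min_width=9, slack=2)
Line 6: ['dust'] (min_width=4, slack=7)
Line 7: ['support'] (min_width=7, slack=4)
Line 8: ['milk'] (min_width=4, slack=7)
Line 9: ['library'] (min_width=7, slack=4)
Line 10: ['kitchen'] (min_width=7, slack=4)
Line 11: ['python'] (min_width=6, slack=5)
Line 12: ['bridge', 'six'] (min_width=10, slack=1)
Line 13: ['segment'] (min_width=7, slack=4)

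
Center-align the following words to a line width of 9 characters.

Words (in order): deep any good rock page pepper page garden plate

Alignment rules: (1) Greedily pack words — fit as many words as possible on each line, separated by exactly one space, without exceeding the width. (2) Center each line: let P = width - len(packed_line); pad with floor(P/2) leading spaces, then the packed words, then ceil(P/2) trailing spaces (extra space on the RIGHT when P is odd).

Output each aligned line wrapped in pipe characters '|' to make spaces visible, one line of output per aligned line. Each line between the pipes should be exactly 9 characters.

Answer: |deep any |
|good rock|
|  page   |
| pepper  |
|  page   |
| garden  |
|  plate  |

Derivation:
Line 1: ['deep', 'any'] (min_width=8, slack=1)
Line 2: ['good', 'rock'] (min_width=9, slack=0)
Line 3: ['page'] (min_width=4, slack=5)
Line 4: ['pepper'] (min_width=6, slack=3)
Line 5: ['page'] (min_width=4, slack=5)
Line 6: ['garden'] (min_width=6, slack=3)
Line 7: ['plate'] (min_width=5, slack=4)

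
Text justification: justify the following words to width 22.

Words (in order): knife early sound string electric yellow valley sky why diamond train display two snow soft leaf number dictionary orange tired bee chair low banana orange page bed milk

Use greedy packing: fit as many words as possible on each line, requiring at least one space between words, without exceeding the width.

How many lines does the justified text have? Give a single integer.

Answer: 9

Derivation:
Line 1: ['knife', 'early', 'sound'] (min_width=17, slack=5)
Line 2: ['string', 'electric', 'yellow'] (min_width=22, slack=0)
Line 3: ['valley', 'sky', 'why', 'diamond'] (min_width=22, slack=0)
Line 4: ['train', 'display', 'two', 'snow'] (min_width=22, slack=0)
Line 5: ['soft', 'leaf', 'number'] (min_width=16, slack=6)
Line 6: ['dictionary', 'orange'] (min_width=17, slack=5)
Line 7: ['tired', 'bee', 'chair', 'low'] (min_width=19, slack=3)
Line 8: ['banana', 'orange', 'page', 'bed'] (min_width=22, slack=0)
Line 9: ['milk'] (min_width=4, slack=18)
Total lines: 9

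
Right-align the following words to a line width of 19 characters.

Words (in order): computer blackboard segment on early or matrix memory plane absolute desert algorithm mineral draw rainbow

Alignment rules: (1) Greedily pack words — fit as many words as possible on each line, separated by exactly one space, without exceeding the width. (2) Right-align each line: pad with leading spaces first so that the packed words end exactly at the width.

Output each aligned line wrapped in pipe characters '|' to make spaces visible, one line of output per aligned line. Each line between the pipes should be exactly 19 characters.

Answer: |computer blackboard|
|segment on early or|
|matrix memory plane|
|    absolute desert|
|  algorithm mineral|
|       draw rainbow|

Derivation:
Line 1: ['computer', 'blackboard'] (min_width=19, slack=0)
Line 2: ['segment', 'on', 'early', 'or'] (min_width=19, slack=0)
Line 3: ['matrix', 'memory', 'plane'] (min_width=19, slack=0)
Line 4: ['absolute', 'desert'] (min_width=15, slack=4)
Line 5: ['algorithm', 'mineral'] (min_width=17, slack=2)
Line 6: ['draw', 'rainbow'] (min_width=12, slack=7)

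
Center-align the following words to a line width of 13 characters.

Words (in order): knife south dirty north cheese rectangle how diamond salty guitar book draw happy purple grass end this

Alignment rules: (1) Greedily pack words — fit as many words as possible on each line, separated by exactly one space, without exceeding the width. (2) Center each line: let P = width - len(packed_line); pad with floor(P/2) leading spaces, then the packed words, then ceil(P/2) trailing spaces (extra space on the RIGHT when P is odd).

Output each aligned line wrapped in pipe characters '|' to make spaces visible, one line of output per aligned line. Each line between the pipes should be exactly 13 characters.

Line 1: ['knife', 'south'] (min_width=11, slack=2)
Line 2: ['dirty', 'north'] (min_width=11, slack=2)
Line 3: ['cheese'] (min_width=6, slack=7)
Line 4: ['rectangle', 'how'] (min_width=13, slack=0)
Line 5: ['diamond', 'salty'] (min_width=13, slack=0)
Line 6: ['guitar', 'book'] (min_width=11, slack=2)
Line 7: ['draw', 'happy'] (min_width=10, slack=3)
Line 8: ['purple', 'grass'] (min_width=12, slack=1)
Line 9: ['end', 'this'] (min_width=8, slack=5)

Answer: | knife south |
| dirty north |
|   cheese    |
|rectangle how|
|diamond salty|
| guitar book |
| draw happy  |
|purple grass |
|  end this   |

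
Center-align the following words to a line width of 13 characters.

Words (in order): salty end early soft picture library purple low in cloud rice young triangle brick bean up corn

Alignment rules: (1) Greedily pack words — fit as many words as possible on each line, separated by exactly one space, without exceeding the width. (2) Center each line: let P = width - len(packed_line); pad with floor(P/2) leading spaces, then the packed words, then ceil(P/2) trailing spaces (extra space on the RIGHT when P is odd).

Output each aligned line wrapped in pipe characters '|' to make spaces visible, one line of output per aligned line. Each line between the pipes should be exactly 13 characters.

Answer: |  salty end  |
| early soft  |
|   picture   |
|   library   |
|purple low in|
| cloud rice  |
|    young    |
|  triangle   |
|brick bean up|
|    corn     |

Derivation:
Line 1: ['salty', 'end'] (min_width=9, slack=4)
Line 2: ['early', 'soft'] (min_width=10, slack=3)
Line 3: ['picture'] (min_width=7, slack=6)
Line 4: ['library'] (min_width=7, slack=6)
Line 5: ['purple', 'low', 'in'] (min_width=13, slack=0)
Line 6: ['cloud', 'rice'] (min_width=10, slack=3)
Line 7: ['young'] (min_width=5, slack=8)
Line 8: ['triangle'] (min_width=8, slack=5)
Line 9: ['brick', 'bean', 'up'] (min_width=13, slack=0)
Line 10: ['corn'] (min_width=4, slack=9)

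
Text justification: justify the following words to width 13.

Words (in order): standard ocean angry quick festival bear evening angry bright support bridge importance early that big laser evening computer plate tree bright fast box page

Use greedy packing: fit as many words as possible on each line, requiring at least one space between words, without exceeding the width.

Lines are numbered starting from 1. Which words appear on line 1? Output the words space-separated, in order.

Answer: standard

Derivation:
Line 1: ['standard'] (min_width=8, slack=5)
Line 2: ['ocean', 'angry'] (min_width=11, slack=2)
Line 3: ['quick'] (min_width=5, slack=8)
Line 4: ['festival', 'bear'] (min_width=13, slack=0)
Line 5: ['evening', 'angry'] (min_width=13, slack=0)
Line 6: ['bright'] (min_width=6, slack=7)
Line 7: ['support'] (min_width=7, slack=6)
Line 8: ['bridge'] (min_width=6, slack=7)
Line 9: ['importance'] (min_width=10, slack=3)
Line 10: ['early', 'that'] (min_width=10, slack=3)
Line 11: ['big', 'laser'] (min_width=9, slack=4)
Line 12: ['evening'] (min_width=7, slack=6)
Line 13: ['computer'] (min_width=8, slack=5)
Line 14: ['plate', 'tree'] (min_width=10, slack=3)
Line 15: ['bright', 'fast'] (min_width=11, slack=2)
Line 16: ['box', 'page'] (min_width=8, slack=5)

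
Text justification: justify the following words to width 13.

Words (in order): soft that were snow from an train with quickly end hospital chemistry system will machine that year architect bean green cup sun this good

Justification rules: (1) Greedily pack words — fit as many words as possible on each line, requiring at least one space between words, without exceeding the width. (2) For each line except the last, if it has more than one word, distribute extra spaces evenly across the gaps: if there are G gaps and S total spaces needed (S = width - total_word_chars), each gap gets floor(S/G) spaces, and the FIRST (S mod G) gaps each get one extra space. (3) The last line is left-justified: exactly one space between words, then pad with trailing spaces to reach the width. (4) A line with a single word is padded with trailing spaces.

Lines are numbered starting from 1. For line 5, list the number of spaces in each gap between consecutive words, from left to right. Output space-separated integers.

Line 1: ['soft', 'that'] (min_width=9, slack=4)
Line 2: ['were', 'snow'] (min_width=9, slack=4)
Line 3: ['from', 'an', 'train'] (min_width=13, slack=0)
Line 4: ['with', 'quickly'] (min_width=12, slack=1)
Line 5: ['end', 'hospital'] (min_width=12, slack=1)
Line 6: ['chemistry'] (min_width=9, slack=4)
Line 7: ['system', 'will'] (min_width=11, slack=2)
Line 8: ['machine', 'that'] (min_width=12, slack=1)
Line 9: ['year'] (min_width=4, slack=9)
Line 10: ['architect'] (min_width=9, slack=4)
Line 11: ['bean', 'green'] (min_width=10, slack=3)
Line 12: ['cup', 'sun', 'this'] (min_width=12, slack=1)
Line 13: ['good'] (min_width=4, slack=9)

Answer: 2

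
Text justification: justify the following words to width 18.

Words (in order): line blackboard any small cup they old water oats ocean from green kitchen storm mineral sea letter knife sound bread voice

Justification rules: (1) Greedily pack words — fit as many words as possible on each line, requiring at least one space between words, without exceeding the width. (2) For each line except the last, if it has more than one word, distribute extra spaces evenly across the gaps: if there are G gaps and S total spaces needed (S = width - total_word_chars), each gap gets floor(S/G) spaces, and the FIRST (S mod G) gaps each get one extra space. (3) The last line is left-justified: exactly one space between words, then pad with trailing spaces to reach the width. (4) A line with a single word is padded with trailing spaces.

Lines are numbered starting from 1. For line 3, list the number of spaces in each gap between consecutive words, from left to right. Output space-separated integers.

Line 1: ['line', 'blackboard'] (min_width=15, slack=3)
Line 2: ['any', 'small', 'cup', 'they'] (min_width=18, slack=0)
Line 3: ['old', 'water', 'oats'] (min_width=14, slack=4)
Line 4: ['ocean', 'from', 'green'] (min_width=16, slack=2)
Line 5: ['kitchen', 'storm'] (min_width=13, slack=5)
Line 6: ['mineral', 'sea', 'letter'] (min_width=18, slack=0)
Line 7: ['knife', 'sound', 'bread'] (min_width=17, slack=1)
Line 8: ['voice'] (min_width=5, slack=13)

Answer: 3 3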